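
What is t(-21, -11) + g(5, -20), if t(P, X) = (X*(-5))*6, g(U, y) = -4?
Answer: 326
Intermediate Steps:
t(P, X) = -30*X (t(P, X) = -5*X*6 = -30*X)
t(-21, -11) + g(5, -20) = -30*(-11) - 4 = 330 - 4 = 326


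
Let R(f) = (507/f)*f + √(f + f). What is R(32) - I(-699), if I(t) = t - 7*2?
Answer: 1228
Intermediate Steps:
R(f) = 507 + √2*√f (R(f) = 507 + √(2*f) = 507 + √2*√f)
I(t) = -14 + t (I(t) = t - 14 = -14 + t)
R(32) - I(-699) = (507 + √2*√32) - (-14 - 699) = (507 + √2*(4*√2)) - 1*(-713) = (507 + 8) + 713 = 515 + 713 = 1228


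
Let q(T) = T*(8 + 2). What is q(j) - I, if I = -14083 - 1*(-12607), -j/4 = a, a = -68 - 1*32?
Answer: 5476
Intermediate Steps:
a = -100 (a = -68 - 32 = -100)
j = 400 (j = -4*(-100) = 400)
I = -1476 (I = -14083 + 12607 = -1476)
q(T) = 10*T (q(T) = T*10 = 10*T)
q(j) - I = 10*400 - 1*(-1476) = 4000 + 1476 = 5476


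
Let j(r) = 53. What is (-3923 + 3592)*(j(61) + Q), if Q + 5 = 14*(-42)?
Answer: 178740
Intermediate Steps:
Q = -593 (Q = -5 + 14*(-42) = -5 - 588 = -593)
(-3923 + 3592)*(j(61) + Q) = (-3923 + 3592)*(53 - 593) = -331*(-540) = 178740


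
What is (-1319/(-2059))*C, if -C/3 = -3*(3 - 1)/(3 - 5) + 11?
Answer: -55398/2059 ≈ -26.905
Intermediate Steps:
C = -42 (C = -3*(-3*(3 - 1)/(3 - 5) + 11) = -3*(-6/(-2) + 11) = -3*(-6*(-1)/2 + 11) = -3*(-3*(-1) + 11) = -3*(3 + 11) = -3*14 = -42)
(-1319/(-2059))*C = -1319/(-2059)*(-42) = -1319*(-1/2059)*(-42) = (1319/2059)*(-42) = -55398/2059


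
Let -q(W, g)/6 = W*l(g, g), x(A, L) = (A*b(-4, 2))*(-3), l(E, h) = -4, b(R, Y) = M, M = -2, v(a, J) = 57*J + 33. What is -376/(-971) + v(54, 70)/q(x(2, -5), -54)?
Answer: 446069/31072 ≈ 14.356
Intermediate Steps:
v(a, J) = 33 + 57*J
b(R, Y) = -2
x(A, L) = 6*A (x(A, L) = (A*(-2))*(-3) = -2*A*(-3) = 6*A)
q(W, g) = 24*W (q(W, g) = -6*W*(-4) = -(-24)*W = 24*W)
-376/(-971) + v(54, 70)/q(x(2, -5), -54) = -376/(-971) + (33 + 57*70)/((24*(6*2))) = -376*(-1/971) + (33 + 3990)/((24*12)) = 376/971 + 4023/288 = 376/971 + 4023*(1/288) = 376/971 + 447/32 = 446069/31072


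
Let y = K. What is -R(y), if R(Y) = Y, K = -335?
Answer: 335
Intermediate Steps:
y = -335
-R(y) = -1*(-335) = 335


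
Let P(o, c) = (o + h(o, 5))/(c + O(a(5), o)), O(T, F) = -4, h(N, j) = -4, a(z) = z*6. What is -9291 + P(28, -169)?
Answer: -1607367/173 ≈ -9291.1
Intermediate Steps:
a(z) = 6*z
P(o, c) = (-4 + o)/(-4 + c) (P(o, c) = (o - 4)/(c - 4) = (-4 + o)/(-4 + c))
-9291 + P(28, -169) = -9291 + (-4 + 28)/(-4 - 169) = -9291 + 24/(-173) = -9291 - 1/173*24 = -9291 - 24/173 = -1607367/173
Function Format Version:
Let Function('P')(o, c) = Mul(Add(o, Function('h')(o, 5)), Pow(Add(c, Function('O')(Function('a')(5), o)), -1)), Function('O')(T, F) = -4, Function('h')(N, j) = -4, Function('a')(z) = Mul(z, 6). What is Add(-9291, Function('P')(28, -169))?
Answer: Rational(-1607367, 173) ≈ -9291.1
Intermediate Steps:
Function('a')(z) = Mul(6, z)
Function('P')(o, c) = Mul(Pow(Add(-4, c), -1), Add(-4, o)) (Function('P')(o, c) = Mul(Add(o, -4), Pow(Add(c, -4), -1)) = Mul(Add(-4, o), Pow(Add(-4, c), -1)) = Mul(Pow(Add(-4, c), -1), Add(-4, o)))
Add(-9291, Function('P')(28, -169)) = Add(-9291, Mul(Pow(Add(-4, -169), -1), Add(-4, 28))) = Add(-9291, Mul(Pow(-173, -1), 24)) = Add(-9291, Mul(Rational(-1, 173), 24)) = Add(-9291, Rational(-24, 173)) = Rational(-1607367, 173)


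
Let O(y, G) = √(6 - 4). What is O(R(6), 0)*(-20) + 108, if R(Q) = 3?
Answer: 108 - 20*√2 ≈ 79.716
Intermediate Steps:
O(y, G) = √2
O(R(6), 0)*(-20) + 108 = √2*(-20) + 108 = -20*√2 + 108 = 108 - 20*√2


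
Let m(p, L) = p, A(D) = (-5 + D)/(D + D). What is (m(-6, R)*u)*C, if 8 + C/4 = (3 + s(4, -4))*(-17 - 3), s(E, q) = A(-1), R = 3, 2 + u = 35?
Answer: 101376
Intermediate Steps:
u = 33 (u = -2 + 35 = 33)
A(D) = (-5 + D)/(2*D) (A(D) = (-5 + D)/((2*D)) = (-5 + D)*(1/(2*D)) = (-5 + D)/(2*D))
s(E, q) = 3 (s(E, q) = (½)*(-5 - 1)/(-1) = (½)*(-1)*(-6) = 3)
C = -512 (C = -32 + 4*((3 + 3)*(-17 - 3)) = -32 + 4*(6*(-20)) = -32 + 4*(-120) = -32 - 480 = -512)
(m(-6, R)*u)*C = -6*33*(-512) = -198*(-512) = 101376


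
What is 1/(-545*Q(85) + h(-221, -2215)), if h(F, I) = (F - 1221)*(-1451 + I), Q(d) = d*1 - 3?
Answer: 1/5241682 ≈ 1.9078e-7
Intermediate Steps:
Q(d) = -3 + d (Q(d) = d - 3 = -3 + d)
h(F, I) = (-1451 + I)*(-1221 + F) (h(F, I) = (-1221 + F)*(-1451 + I) = (-1451 + I)*(-1221 + F))
1/(-545*Q(85) + h(-221, -2215)) = 1/(-545*(-3 + 85) + (1771671 - 1451*(-221) - 1221*(-2215) - 221*(-2215))) = 1/(-545*82 + (1771671 + 320671 + 2704515 + 489515)) = 1/(-44690 + 5286372) = 1/5241682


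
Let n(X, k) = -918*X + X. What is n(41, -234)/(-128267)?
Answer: 37597/128267 ≈ 0.29312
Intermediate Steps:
n(X, k) = -917*X
n(41, -234)/(-128267) = -917*41/(-128267) = -37597*(-1/128267) = 37597/128267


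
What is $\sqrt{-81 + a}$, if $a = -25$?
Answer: $i \sqrt{106} \approx 10.296 i$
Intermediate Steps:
$\sqrt{-81 + a} = \sqrt{-81 - 25} = \sqrt{-106} = i \sqrt{106}$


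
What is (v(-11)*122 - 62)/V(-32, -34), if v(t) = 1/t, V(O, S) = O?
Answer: 201/88 ≈ 2.2841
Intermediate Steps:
(v(-11)*122 - 62)/V(-32, -34) = (122/(-11) - 62)/(-32) = (-1/11*122 - 62)*(-1/32) = (-122/11 - 62)*(-1/32) = -804/11*(-1/32) = 201/88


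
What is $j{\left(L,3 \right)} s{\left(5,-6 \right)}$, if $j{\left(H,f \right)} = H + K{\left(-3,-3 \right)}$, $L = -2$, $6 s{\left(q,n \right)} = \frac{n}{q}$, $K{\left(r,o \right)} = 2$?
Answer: $0$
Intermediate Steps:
$s{\left(q,n \right)} = \frac{n}{6 q}$ ($s{\left(q,n \right)} = \frac{n \frac{1}{q}}{6} = \frac{n}{6 q}$)
$j{\left(H,f \right)} = 2 + H$ ($j{\left(H,f \right)} = H + 2 = 2 + H$)
$j{\left(L,3 \right)} s{\left(5,-6 \right)} = \left(2 - 2\right) \frac{1}{6} \left(-6\right) \frac{1}{5} = 0 \cdot \frac{1}{6} \left(-6\right) \frac{1}{5} = 0 \left(- \frac{1}{5}\right) = 0$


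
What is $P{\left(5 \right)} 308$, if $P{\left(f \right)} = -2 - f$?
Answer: $-2156$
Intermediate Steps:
$P{\left(5 \right)} 308 = \left(-2 - 5\right) 308 = \left(-7\right) 308 = -2156$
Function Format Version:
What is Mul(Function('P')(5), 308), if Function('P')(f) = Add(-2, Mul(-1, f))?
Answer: -2156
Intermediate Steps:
Mul(Function('P')(5), 308) = Mul(Add(-2, Mul(-1, 5)), 308) = Mul(Add(-2, -5), 308) = Mul(-7, 308) = -2156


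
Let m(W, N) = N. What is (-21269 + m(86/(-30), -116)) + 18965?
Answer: -2420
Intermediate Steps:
(-21269 + m(86/(-30), -116)) + 18965 = (-21269 - 116) + 18965 = -21385 + 18965 = -2420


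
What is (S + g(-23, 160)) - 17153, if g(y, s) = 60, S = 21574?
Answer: 4481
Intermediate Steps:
(S + g(-23, 160)) - 17153 = (21574 + 60) - 17153 = 21634 - 17153 = 4481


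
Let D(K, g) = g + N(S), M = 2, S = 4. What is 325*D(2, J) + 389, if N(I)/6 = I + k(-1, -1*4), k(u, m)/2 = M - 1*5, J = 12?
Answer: 389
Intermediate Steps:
k(u, m) = -6 (k(u, m) = 2*(2 - 1*5) = 2*(2 - 5) = 2*(-3) = -6)
N(I) = -36 + 6*I (N(I) = 6*(I - 6) = 6*(-6 + I) = -36 + 6*I)
D(K, g) = -12 + g (D(K, g) = g + (-36 + 6*4) = g + (-36 + 24) = g - 12 = -12 + g)
325*D(2, J) + 389 = 325*(-12 + 12) + 389 = 325*0 + 389 = 0 + 389 = 389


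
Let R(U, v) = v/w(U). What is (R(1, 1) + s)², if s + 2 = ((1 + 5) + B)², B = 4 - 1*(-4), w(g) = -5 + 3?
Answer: 149769/4 ≈ 37442.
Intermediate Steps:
w(g) = -2
B = 8 (B = 4 + 4 = 8)
R(U, v) = -v/2 (R(U, v) = v/(-2) = v*(-½) = -v/2)
s = 194 (s = -2 + ((1 + 5) + 8)² = -2 + (6 + 8)² = -2 + 14² = -2 + 196 = 194)
(R(1, 1) + s)² = (-½*1 + 194)² = (-½ + 194)² = (387/2)² = 149769/4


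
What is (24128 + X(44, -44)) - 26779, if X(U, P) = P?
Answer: -2695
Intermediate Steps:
(24128 + X(44, -44)) - 26779 = (24128 - 44) - 26779 = 24084 - 26779 = -2695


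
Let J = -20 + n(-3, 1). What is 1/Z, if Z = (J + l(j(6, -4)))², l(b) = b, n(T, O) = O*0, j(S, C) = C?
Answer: 1/576 ≈ 0.0017361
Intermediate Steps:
n(T, O) = 0
J = -20 (J = -20 + 0 = -20)
Z = 576 (Z = (-20 - 4)² = (-24)² = 576)
1/Z = 1/576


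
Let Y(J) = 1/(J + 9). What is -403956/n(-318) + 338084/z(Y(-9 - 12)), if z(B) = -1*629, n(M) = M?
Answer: 24429602/33337 ≈ 732.81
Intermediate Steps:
Y(J) = 1/(9 + J)
z(B) = -629
-403956/n(-318) + 338084/z(Y(-9 - 12)) = -403956/(-318) + 338084/(-629) = -403956*(-1/318) + 338084*(-1/629) = 67326/53 - 338084/629 = 24429602/33337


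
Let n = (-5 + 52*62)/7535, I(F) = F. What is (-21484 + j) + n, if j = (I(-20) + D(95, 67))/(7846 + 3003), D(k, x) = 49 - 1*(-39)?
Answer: -1756221731749/81747215 ≈ -21484.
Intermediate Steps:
D(k, x) = 88 (D(k, x) = 49 + 39 = 88)
n = 3219/7535 (n = (-5 + 3224)*(1/7535) = 3219*(1/7535) = 3219/7535 ≈ 0.42721)
j = 68/10849 (j = (-20 + 88)/(7846 + 3003) = 68/10849 ≈ 0.0062679)
(-21484 + j) + n = (-21484 + 68/10849) + 3219/7535 = -233079848/10849 + 3219/7535 = -1756221731749/81747215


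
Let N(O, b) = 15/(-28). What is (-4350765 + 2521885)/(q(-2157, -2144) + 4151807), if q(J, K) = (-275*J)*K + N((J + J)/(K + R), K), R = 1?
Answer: 51208640/35493231019 ≈ 0.0014428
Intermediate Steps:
N(O, b) = -15/28 (N(O, b) = 15*(-1/28) = -15/28)
q(J, K) = -15/28 - 275*J*K (q(J, K) = (-275*J)*K - 15/28 = -275*J*K - 15/28 = -15/28 - 275*J*K)
(-4350765 + 2521885)/(q(-2157, -2144) + 4151807) = (-4350765 + 2521885)/((-15/28 - 275*(-2157)*(-2144)) + 4151807) = -1828880/((-15/28 - 1271767200) + 4151807) = -1828880/(-35609481615/28 + 4151807) = -1828880/(-35493231019/28) = -1828880*(-28/35493231019) = 51208640/35493231019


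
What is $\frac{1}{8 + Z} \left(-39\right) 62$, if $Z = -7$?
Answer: $-2418$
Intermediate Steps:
$\frac{1}{8 + Z} \left(-39\right) 62 = \frac{1}{8 - 7} \left(-39\right) 62 = 1^{-1} \left(-39\right) 62 = 1 \left(-39\right) 62 = \left(-39\right) 62 = -2418$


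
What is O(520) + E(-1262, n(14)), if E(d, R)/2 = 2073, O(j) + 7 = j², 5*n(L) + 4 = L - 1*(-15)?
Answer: 274539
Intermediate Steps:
n(L) = 11/5 + L/5 (n(L) = -⅘ + (L - 1*(-15))/5 = -⅘ + (L + 15)/5 = -⅘ + (15 + L)/5 = -⅘ + (3 + L/5) = 11/5 + L/5)
O(j) = -7 + j²
E(d, R) = 4146 (E(d, R) = 2*2073 = 4146)
O(520) + E(-1262, n(14)) = (-7 + 520²) + 4146 = (-7 + 270400) + 4146 = 270393 + 4146 = 274539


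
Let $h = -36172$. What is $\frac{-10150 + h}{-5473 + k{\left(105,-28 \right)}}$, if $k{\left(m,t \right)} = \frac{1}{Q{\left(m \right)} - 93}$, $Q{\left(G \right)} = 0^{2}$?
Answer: $\frac{93651}{11065} \approx 8.4637$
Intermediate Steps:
$Q{\left(G \right)} = 0$
$k{\left(m,t \right)} = - \frac{1}{93}$ ($k{\left(m,t \right)} = \frac{1}{0 - 93} = \frac{1}{-93} = - \frac{1}{93}$)
$\frac{-10150 + h}{-5473 + k{\left(105,-28 \right)}} = \frac{-10150 - 36172}{-5473 - \frac{1}{93}} = - \frac{46322}{- \frac{508990}{93}} = \left(-46322\right) \left(- \frac{93}{508990}\right) = \frac{93651}{11065}$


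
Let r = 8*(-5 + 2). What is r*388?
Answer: -9312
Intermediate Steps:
r = -24 (r = 8*(-3) = -24)
r*388 = -24*388 = -9312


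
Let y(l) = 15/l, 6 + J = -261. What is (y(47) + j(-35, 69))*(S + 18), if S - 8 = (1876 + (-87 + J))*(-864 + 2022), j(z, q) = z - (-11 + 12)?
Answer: -2955715854/47 ≈ -6.2888e+7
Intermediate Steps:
j(z, q) = -1 + z (j(z, q) = z - 1*1 = z - 1 = -1 + z)
J = -267 (J = -6 - 261 = -267)
S = 1762484 (S = 8 + (1876 + (-87 - 267))*(-864 + 2022) = 8 + (1876 - 354)*1158 = 8 + 1522*1158 = 8 + 1762476 = 1762484)
(y(47) + j(-35, 69))*(S + 18) = (15/47 + (-1 - 35))*(1762484 + 18) = (15*(1/47) - 36)*1762502 = (15/47 - 36)*1762502 = -1677/47*1762502 = -2955715854/47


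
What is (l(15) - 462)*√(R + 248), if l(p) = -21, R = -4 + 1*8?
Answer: -2898*√7 ≈ -7667.4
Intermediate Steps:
R = 4 (R = -4 + 8 = 4)
(l(15) - 462)*√(R + 248) = (-21 - 462)*√(4 + 248) = -2898*√7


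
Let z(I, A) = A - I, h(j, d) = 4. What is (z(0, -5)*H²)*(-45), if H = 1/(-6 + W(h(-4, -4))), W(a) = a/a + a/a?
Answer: 225/16 ≈ 14.063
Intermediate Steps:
W(a) = 2 (W(a) = 1 + 1 = 2)
H = -¼ (H = 1/(-6 + 2) = 1/(-4) = -¼ ≈ -0.25000)
(z(0, -5)*H²)*(-45) = ((-5 - 1*0)*(-¼)²)*(-45) = ((-5 + 0)*(1/16))*(-45) = -5*1/16*(-45) = -5/16*(-45) = 225/16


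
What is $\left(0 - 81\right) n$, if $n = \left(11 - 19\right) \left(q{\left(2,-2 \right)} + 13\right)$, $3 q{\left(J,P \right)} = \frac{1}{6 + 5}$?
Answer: $\frac{92880}{11} \approx 8443.6$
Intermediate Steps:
$q{\left(J,P \right)} = \frac{1}{33}$ ($q{\left(J,P \right)} = \frac{1}{3 \left(6 + 5\right)} = \frac{1}{3 \cdot 11} = \frac{1}{3} \cdot \frac{1}{11} = \frac{1}{33}$)
$n = - \frac{3440}{33}$ ($n = \left(11 - 19\right) \left(\frac{1}{33} + 13\right) = \left(-8\right) \frac{430}{33} = - \frac{3440}{33} \approx -104.24$)
$\left(0 - 81\right) n = \left(0 - 81\right) \left(- \frac{3440}{33}\right) = \left(-81\right) \left(- \frac{3440}{33}\right) = \frac{92880}{11}$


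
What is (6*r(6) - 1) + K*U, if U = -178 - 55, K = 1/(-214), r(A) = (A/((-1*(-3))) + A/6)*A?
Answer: 23131/214 ≈ 108.09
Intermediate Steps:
r(A) = A²/2 (r(A) = (A/3 + A*(⅙))*A = (A*(⅓) + A/6)*A = (A/3 + A/6)*A = (A/2)*A = A²/2)
K = -1/214 ≈ -0.0046729
U = -233
(6*r(6) - 1) + K*U = (6*((½)*6²) - 1) - 1/214*(-233) = (6*((½)*36) - 1) + 233/214 = (6*18 - 1) + 233/214 = (108 - 1) + 233/214 = 107 + 233/214 = 23131/214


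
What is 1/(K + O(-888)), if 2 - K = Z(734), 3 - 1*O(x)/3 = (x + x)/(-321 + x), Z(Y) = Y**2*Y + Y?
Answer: -403/159365395457 ≈ -2.5288e-9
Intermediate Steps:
Z(Y) = Y + Y**3 (Z(Y) = Y**3 + Y = Y + Y**3)
O(x) = 9 - 6*x/(-321 + x) (O(x) = 9 - 3*(x + x)/(-321 + x) = 9 - 3*2*x/(-321 + x) = 9 - 6*x/(-321 + x))
K = -395447636 (K = 2 - (734 + 734**3) = 2 - (734 + 395446904) = 2 - 1*395447638 = 2 - 395447638 = -395447636)
1/(K + O(-888)) = 1/(-395447636 + 3*(-963 - 888)/(-321 - 888)) = 1/(-395447636 + 3*(-1851)/(-1209)) = 1/(-395447636 + 3*(-1/1209)*(-1851)) = 1/(-395447636 + 1851/403) = 1/(-159365395457/403) = -403/159365395457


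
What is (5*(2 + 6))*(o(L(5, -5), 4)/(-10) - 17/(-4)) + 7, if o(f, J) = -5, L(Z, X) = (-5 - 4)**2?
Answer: 197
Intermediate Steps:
L(Z, X) = 81 (L(Z, X) = (-9)**2 = 81)
(5*(2 + 6))*(o(L(5, -5), 4)/(-10) - 17/(-4)) + 7 = (5*(2 + 6))*(-5/(-10) - 17/(-4)) + 7 = (5*8)*(-5*(-1/10) - 17*(-1/4)) + 7 = 40*(1/2 + 17/4) + 7 = 40*(19/4) + 7 = 190 + 7 = 197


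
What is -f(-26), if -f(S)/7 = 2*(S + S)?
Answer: -728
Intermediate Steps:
f(S) = -28*S (f(S) = -14*(S + S) = -14*2*S = -28*S)
-f(-26) = -(-28)*(-26) = -1*728 = -728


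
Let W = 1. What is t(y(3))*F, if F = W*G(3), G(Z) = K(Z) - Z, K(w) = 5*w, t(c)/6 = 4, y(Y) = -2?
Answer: 288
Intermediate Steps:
t(c) = 24 (t(c) = 6*4 = 24)
G(Z) = 4*Z (G(Z) = 5*Z - Z = 4*Z)
F = 12 (F = 1*(4*3) = 1*12 = 12)
t(y(3))*F = 24*12 = 288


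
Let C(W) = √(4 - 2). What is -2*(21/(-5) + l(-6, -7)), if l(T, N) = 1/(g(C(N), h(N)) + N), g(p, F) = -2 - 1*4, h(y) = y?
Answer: 556/65 ≈ 8.5538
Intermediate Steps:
C(W) = √2
g(p, F) = -6 (g(p, F) = -2 - 4 = -6)
l(T, N) = 1/(-6 + N)
-2*(21/(-5) + l(-6, -7)) = -2*(21/(-5) + 1/(-6 - 7)) = -2*(21*(-⅕) + 1/(-13)) = -2*(-21/5 - 1/13) = -2*(-278/65) = 556/65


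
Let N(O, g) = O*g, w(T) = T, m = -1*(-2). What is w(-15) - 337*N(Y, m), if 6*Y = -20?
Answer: 6695/3 ≈ 2231.7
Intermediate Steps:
m = 2
Y = -10/3 (Y = (⅙)*(-20) = -10/3 ≈ -3.3333)
w(-15) - 337*N(Y, m) = -15 - (-3370)*2/3 = -15 - 337*(-20/3) = -15 + 6740/3 = 6695/3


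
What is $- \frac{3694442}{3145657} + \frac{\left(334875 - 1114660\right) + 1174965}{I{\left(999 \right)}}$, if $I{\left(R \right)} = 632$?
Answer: $\frac{310191461479}{497013806} \approx 624.11$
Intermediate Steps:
$- \frac{3694442}{3145657} + \frac{\left(334875 - 1114660\right) + 1174965}{I{\left(999 \right)}} = - \frac{3694442}{3145657} + \frac{\left(334875 - 1114660\right) + 1174965}{632} = \left(-3694442\right) \frac{1}{3145657} + \left(-779785 + 1174965\right) \frac{1}{632} = - \frac{3694442}{3145657} + 395180 \cdot \frac{1}{632} = - \frac{3694442}{3145657} + \frac{98795}{158} = \frac{310191461479}{497013806}$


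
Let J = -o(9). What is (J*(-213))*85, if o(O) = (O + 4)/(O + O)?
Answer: 78455/6 ≈ 13076.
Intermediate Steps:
o(O) = (4 + O)/(2*O) (o(O) = (4 + O)/((2*O)) = (4 + O)*(1/(2*O)) = (4 + O)/(2*O))
J = -13/18 (J = -(4 + 9)/(2*9) = -13/(2*9) = -1*13/18 = -13/18 ≈ -0.72222)
(J*(-213))*85 = -13/18*(-213)*85 = (923/6)*85 = 78455/6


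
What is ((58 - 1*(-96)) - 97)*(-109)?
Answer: -6213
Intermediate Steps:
((58 - 1*(-96)) - 97)*(-109) = ((58 + 96) - 97)*(-109) = (154 - 97)*(-109) = 57*(-109) = -6213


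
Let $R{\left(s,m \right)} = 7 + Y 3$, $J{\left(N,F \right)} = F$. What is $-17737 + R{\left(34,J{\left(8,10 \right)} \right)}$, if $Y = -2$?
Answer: $-17736$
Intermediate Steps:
$R{\left(s,m \right)} = 1$ ($R{\left(s,m \right)} = 7 - 6 = 1$)
$-17737 + R{\left(34,J{\left(8,10 \right)} \right)} = -17737 + 1 = -17736$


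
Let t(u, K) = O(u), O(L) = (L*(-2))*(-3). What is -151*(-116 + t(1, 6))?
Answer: 16610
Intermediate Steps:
O(L) = 6*L (O(L) = -2*L*(-3) = 6*L)
t(u, K) = 6*u
-151*(-116 + t(1, 6)) = -151*(-116 + 6*1) = -151*(-116 + 6) = -151*(-110) = 16610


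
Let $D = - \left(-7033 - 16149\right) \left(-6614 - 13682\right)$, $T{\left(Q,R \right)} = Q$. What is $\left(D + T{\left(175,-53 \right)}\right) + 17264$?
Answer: $-470484433$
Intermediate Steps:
$D = -470501872$ ($D = - \left(-23182\right) \left(-20296\right) = \left(-1\right) 470501872 = -470501872$)
$\left(D + T{\left(175,-53 \right)}\right) + 17264 = \left(-470501872 + 175\right) + 17264 = -470501697 + 17264 = -470484433$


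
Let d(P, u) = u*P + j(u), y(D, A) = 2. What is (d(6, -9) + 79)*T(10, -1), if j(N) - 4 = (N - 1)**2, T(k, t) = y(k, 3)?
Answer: 258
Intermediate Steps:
T(k, t) = 2
j(N) = 4 + (-1 + N)**2 (j(N) = 4 + (N - 1)**2 = 4 + (-1 + N)**2)
d(P, u) = 4 + (-1 + u)**2 + P*u (d(P, u) = u*P + (4 + (-1 + u)**2) = P*u + (4 + (-1 + u)**2) = 4 + (-1 + u)**2 + P*u)
(d(6, -9) + 79)*T(10, -1) = ((4 + (-1 - 9)**2 + 6*(-9)) + 79)*2 = ((4 + (-10)**2 - 54) + 79)*2 = ((4 + 100 - 54) + 79)*2 = (50 + 79)*2 = 129*2 = 258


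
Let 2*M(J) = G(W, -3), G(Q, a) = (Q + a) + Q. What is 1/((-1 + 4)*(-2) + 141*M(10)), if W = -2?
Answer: -2/999 ≈ -0.0020020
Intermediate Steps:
G(Q, a) = a + 2*Q
M(J) = -7/2 (M(J) = (-3 + 2*(-2))/2 = (-3 - 4)/2 = (½)*(-7) = -7/2)
1/((-1 + 4)*(-2) + 141*M(10)) = 1/((-1 + 4)*(-2) + 141*(-7/2)) = 1/(3*(-2) - 987/2) = 1/(-6 - 987/2) = 1/(-999/2) = -2/999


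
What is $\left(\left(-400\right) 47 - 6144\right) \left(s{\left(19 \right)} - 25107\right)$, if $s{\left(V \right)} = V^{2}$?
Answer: $617264224$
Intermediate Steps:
$\left(\left(-400\right) 47 - 6144\right) \left(s{\left(19 \right)} - 25107\right) = \left(\left(-400\right) 47 - 6144\right) \left(19^{2} - 25107\right) = \left(-18800 - 6144\right) \left(361 - 25107\right) = \left(-24944\right) \left(-24746\right) = 617264224$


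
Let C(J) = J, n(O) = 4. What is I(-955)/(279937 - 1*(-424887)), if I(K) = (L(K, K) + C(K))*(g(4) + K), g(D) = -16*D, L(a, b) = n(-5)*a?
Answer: 4865725/704824 ≈ 6.9035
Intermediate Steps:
L(a, b) = 4*a
I(K) = 5*K*(-64 + K) (I(K) = (4*K + K)*(-16*4 + K) = (5*K)*(-64 + K) = 5*K*(-64 + K))
I(-955)/(279937 - 1*(-424887)) = (5*(-955)*(-64 - 955))/(279937 - 1*(-424887)) = (5*(-955)*(-1019))/(279937 + 424887) = 4865725/704824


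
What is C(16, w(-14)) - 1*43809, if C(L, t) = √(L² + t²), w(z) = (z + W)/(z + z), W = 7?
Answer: -43809 + √4097/4 ≈ -43793.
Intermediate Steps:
w(z) = (7 + z)/(2*z) (w(z) = (z + 7)/(z + z) = (7 + z)/((2*z)) = (7 + z)*(1/(2*z)) = (7 + z)/(2*z))
C(16, w(-14)) - 1*43809 = √(16² + ((½)*(7 - 14)/(-14))²) - 1*43809 = √(256 + ((½)*(-1/14)*(-7))²) - 43809 = √(256 + (¼)²) - 43809 = √(256 + 1/16) - 43809 = √(4097/16) - 43809 = √4097/4 - 43809 = -43809 + √4097/4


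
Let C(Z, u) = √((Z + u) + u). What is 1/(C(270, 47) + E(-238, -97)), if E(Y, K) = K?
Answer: -97/9045 - 2*√91/9045 ≈ -0.012833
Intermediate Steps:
C(Z, u) = √(Z + 2*u)
1/(C(270, 47) + E(-238, -97)) = 1/(√(270 + 2*47) - 97) = 1/(√(270 + 94) - 97) = 1/(√364 - 97) = 1/(2*√91 - 97) = 1/(-97 + 2*√91)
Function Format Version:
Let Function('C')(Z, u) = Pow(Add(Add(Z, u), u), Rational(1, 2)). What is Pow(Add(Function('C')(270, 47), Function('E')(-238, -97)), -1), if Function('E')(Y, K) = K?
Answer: Add(Rational(-97, 9045), Mul(Rational(-2, 9045), Pow(91, Rational(1, 2)))) ≈ -0.012833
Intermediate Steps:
Function('C')(Z, u) = Pow(Add(Z, Mul(2, u)), Rational(1, 2))
Pow(Add(Function('C')(270, 47), Function('E')(-238, -97)), -1) = Pow(Add(Pow(Add(270, Mul(2, 47)), Rational(1, 2)), -97), -1) = Pow(Add(Pow(Add(270, 94), Rational(1, 2)), -97), -1) = Pow(Add(Pow(364, Rational(1, 2)), -97), -1) = Pow(Add(Mul(2, Pow(91, Rational(1, 2))), -97), -1) = Pow(Add(-97, Mul(2, Pow(91, Rational(1, 2)))), -1)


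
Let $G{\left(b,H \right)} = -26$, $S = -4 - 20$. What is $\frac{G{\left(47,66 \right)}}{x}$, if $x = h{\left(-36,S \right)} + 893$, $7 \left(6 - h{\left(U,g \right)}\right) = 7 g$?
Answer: $- \frac{2}{71} \approx -0.028169$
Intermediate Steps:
$S = -24$ ($S = -4 - 20 = -24$)
$h{\left(U,g \right)} = 6 - g$ ($h{\left(U,g \right)} = 6 - \frac{7 g}{7} = 6 - g$)
$x = 923$ ($x = \left(6 - -24\right) + 893 = \left(6 + 24\right) + 893 = 30 + 893 = 923$)
$\frac{G{\left(47,66 \right)}}{x} = - \frac{26}{923} = \left(-26\right) \frac{1}{923} = - \frac{2}{71}$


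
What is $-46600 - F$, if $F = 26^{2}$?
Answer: $-47276$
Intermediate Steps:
$F = 676$
$-46600 - F = -46600 - 676 = -47276$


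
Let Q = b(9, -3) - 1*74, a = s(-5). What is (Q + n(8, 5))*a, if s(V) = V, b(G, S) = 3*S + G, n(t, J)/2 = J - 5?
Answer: 370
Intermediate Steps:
n(t, J) = -10 + 2*J (n(t, J) = 2*(J - 5) = 2*(-5 + J) = -10 + 2*J)
b(G, S) = G + 3*S
a = -5
Q = -74 (Q = (9 + 3*(-3)) - 1*74 = (9 - 9) - 74 = 0 - 74 = -74)
(Q + n(8, 5))*a = (-74 + (-10 + 2*5))*(-5) = (-74 + (-10 + 10))*(-5) = (-74 + 0)*(-5) = -74*(-5) = 370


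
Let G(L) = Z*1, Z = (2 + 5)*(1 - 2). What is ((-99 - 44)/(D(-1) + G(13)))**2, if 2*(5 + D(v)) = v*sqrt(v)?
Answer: 47032700/332929 - 3926208*I/332929 ≈ 141.27 - 11.793*I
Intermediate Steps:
Z = -7 (Z = 7*(-1) = -7)
G(L) = -7 (G(L) = -7*1 = -7)
D(v) = -5 + v**(3/2)/2 (D(v) = -5 + (v*sqrt(v))/2 = -5 + v**(3/2)/2)
((-99 - 44)/(D(-1) + G(13)))**2 = ((-99 - 44)/((-5 + (-1)**(3/2)/2) - 7))**2 = (-143/((-5 + (-I)/2) - 7))**2 = (-143/((-5 - I/2) - 7))**2 = (-143*4*(-12 + I/2)/577)**2 = (-572*(-12 + I/2)/577)**2 = 327184*(-12 + I/2)**2/332929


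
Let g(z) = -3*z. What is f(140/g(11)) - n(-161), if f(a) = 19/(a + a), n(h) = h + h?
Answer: 89533/280 ≈ 319.76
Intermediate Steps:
n(h) = 2*h
f(a) = 19/(2*a) (f(a) = 19/((2*a)) = 19*(1/(2*a)) = 19/(2*a))
f(140/g(11)) - n(-161) = 19/(2*((140/((-3*11))))) - 2*(-161) = 19/(2*((140/(-33)))) - 1*(-322) = 19/(2*((140*(-1/33)))) + 322 = 19/(2*(-140/33)) + 322 = (19/2)*(-33/140) + 322 = -627/280 + 322 = 89533/280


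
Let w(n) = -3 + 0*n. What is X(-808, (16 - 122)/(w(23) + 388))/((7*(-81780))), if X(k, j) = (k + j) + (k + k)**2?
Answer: -502549687/110198550 ≈ -4.5604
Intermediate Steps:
w(n) = -3 (w(n) = -3 + 0 = -3)
X(k, j) = j + k + 4*k**2 (X(k, j) = (j + k) + (2*k)**2 = (j + k) + 4*k**2 = j + k + 4*k**2)
X(-808, (16 - 122)/(w(23) + 388))/((7*(-81780))) = ((16 - 122)/(-3 + 388) - 808 + 4*(-808)**2)/((7*(-81780))) = (-106/385 - 808 + 4*652864)/(-572460) = (-106*1/385 - 808 + 2611456)*(-1/572460) = (-106/385 - 808 + 2611456)*(-1/572460) = (1005099374/385)*(-1/572460) = -502549687/110198550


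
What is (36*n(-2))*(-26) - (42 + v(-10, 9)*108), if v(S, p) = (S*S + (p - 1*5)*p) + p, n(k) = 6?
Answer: -21318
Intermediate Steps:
v(S, p) = p + S**2 + p*(-5 + p) (v(S, p) = (S**2 + (p - 5)*p) + p = (S**2 + (-5 + p)*p) + p = (S**2 + p*(-5 + p)) + p = p + S**2 + p*(-5 + p))
(36*n(-2))*(-26) - (42 + v(-10, 9)*108) = (36*6)*(-26) - (42 + ((-10)**2 + 9**2 - 4*9)*108) = 216*(-26) - (42 + (100 + 81 - 36)*108) = -5616 - (42 + 145*108) = -5616 - (42 + 15660) = -5616 - 1*15702 = -5616 - 15702 = -21318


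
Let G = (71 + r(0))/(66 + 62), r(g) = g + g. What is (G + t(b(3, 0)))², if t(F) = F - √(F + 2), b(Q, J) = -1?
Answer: 34225/16384 ≈ 2.0889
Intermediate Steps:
r(g) = 2*g
t(F) = F - √(2 + F)
G = 71/128 (G = (71 + 2*0)/(66 + 62) = (71 + 0)/128 = 71*(1/128) = 71/128 ≈ 0.55469)
(G + t(b(3, 0)))² = (71/128 + (-1 - √(2 - 1)))² = (71/128 + (-1 - √1))² = (71/128 + (-1 - 1*1))² = (71/128 + (-1 - 1))² = (71/128 - 2)² = (-185/128)² = 34225/16384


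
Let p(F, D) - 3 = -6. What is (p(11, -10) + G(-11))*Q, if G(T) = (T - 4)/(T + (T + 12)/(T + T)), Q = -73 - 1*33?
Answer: 14098/81 ≈ 174.05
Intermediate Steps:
p(F, D) = -3 (p(F, D) = 3 - 6 = -3)
Q = -106 (Q = -73 - 33 = -106)
G(T) = (-4 + T)/(T + (12 + T)/(2*T)) (G(T) = (-4 + T)/(T + (12 + T)/((2*T))) = (-4 + T)/(T + (12 + T)*(1/(2*T))) = (-4 + T)/(T + (12 + T)/(2*T)))
(p(11, -10) + G(-11))*Q = (-3 + 2*(-11)*(-4 - 11)/(12 - 11 + 2*(-11)²))*(-106) = (-3 + 2*(-11)*(-15)/(12 - 11 + 2*121))*(-106) = (-3 + 2*(-11)*(-15)/(12 - 11 + 242))*(-106) = (-3 + 2*(-11)*(-15)/243)*(-106) = (-3 + 2*(-11)*(1/243)*(-15))*(-106) = (-3 + 110/81)*(-106) = -133/81*(-106) = 14098/81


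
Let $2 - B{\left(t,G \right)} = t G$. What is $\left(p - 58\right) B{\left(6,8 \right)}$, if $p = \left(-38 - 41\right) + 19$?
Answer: $5428$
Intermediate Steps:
$B{\left(t,G \right)} = 2 - G t$ ($B{\left(t,G \right)} = 2 - t G = 2 - G t$)
$p = -60$ ($p = -79 + 19 = -60$)
$\left(p - 58\right) B{\left(6,8 \right)} = \left(-60 - 58\right) \left(2 - 8 \cdot 6\right) = - 118 \left(2 - 48\right) = \left(-118\right) \left(-46\right) = 5428$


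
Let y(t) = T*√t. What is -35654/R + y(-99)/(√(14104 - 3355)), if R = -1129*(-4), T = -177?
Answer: -17827/2258 - 177*I*√118239/3583 ≈ -7.895 - 16.987*I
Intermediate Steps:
y(t) = -177*√t
R = 4516
-35654/R + y(-99)/(√(14104 - 3355)) = -35654/4516 + (-531*I*√11)/(√(14104 - 3355)) = -35654*1/4516 + (-531*I*√11)/(√10749) = -17827/2258 + (-531*I*√11)*(√10749/10749) = -17827/2258 - 177*I*√118239/3583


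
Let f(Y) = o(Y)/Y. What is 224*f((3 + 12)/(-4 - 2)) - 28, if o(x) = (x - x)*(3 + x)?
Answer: -28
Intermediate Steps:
o(x) = 0 (o(x) = 0*(3 + x) = 0)
f(Y) = 0 (f(Y) = 0/Y = 0)
224*f((3 + 12)/(-4 - 2)) - 28 = 224*0 - 28 = 0 - 28 = -28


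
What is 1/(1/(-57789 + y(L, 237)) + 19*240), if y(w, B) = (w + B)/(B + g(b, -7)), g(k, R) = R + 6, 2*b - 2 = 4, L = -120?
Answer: 13638087/62189676484 ≈ 0.00021930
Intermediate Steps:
b = 3 (b = 1 + (½)*4 = 1 + 2 = 3)
g(k, R) = 6 + R
y(w, B) = (B + w)/(-1 + B) (y(w, B) = (w + B)/(B + (6 - 7)) = (B + w)/(B - 1) = (B + w)/(-1 + B))
1/(1/(-57789 + y(L, 237)) + 19*240) = 1/(1/(-57789 + (237 - 120)/(-1 + 237)) + 19*240) = 1/(1/(-57789 + 117/236) + 4560) = 1/(1/(-13638087/236) + 4560) = 1/(-236/13638087 + 4560) = 1/(62189676484/13638087) = 13638087/62189676484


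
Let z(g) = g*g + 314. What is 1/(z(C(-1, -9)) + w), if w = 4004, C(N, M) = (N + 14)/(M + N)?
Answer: 100/431969 ≈ 0.00023150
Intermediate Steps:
C(N, M) = (14 + N)/(M + N)
z(g) = 314 + g² (z(g) = g² + 314 = 314 + g²)
1/(z(C(-1, -9)) + w) = 1/((314 + ((14 - 1)/(-9 - 1))²) + 4004) = 1/((314 + (13/(-10))²) + 4004) = 1/((314 + (-⅒*13)²) + 4004) = 1/((314 + (-13/10)²) + 4004) = 1/((314 + 169/100) + 4004) = 1/(31569/100 + 4004) = 1/(431969/100) = 100/431969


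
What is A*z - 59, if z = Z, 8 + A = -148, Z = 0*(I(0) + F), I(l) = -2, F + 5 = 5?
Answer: -59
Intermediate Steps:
F = 0 (F = -5 + 5 = 0)
Z = 0 (Z = 0*(-2 + 0) = 0*(-2) = 0)
A = -156 (A = -8 - 148 = -156)
z = 0
A*z - 59 = -156*0 - 59 = 0 - 59 = -59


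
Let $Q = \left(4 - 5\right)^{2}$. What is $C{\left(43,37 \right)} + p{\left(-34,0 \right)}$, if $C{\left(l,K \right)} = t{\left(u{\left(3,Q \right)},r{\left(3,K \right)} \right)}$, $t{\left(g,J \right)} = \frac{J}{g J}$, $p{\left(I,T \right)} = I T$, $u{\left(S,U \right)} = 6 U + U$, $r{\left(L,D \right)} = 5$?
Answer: $\frac{1}{7} \approx 0.14286$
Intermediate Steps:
$Q = 1$ ($Q = \left(-1\right)^{2} = 1$)
$u{\left(S,U \right)} = 7 U$
$t{\left(g,J \right)} = \frac{1}{g}$ ($t{\left(g,J \right)} = \frac{J}{J g} = J \frac{1}{J g} = \frac{1}{g}$)
$C{\left(l,K \right)} = \frac{1}{7}$ ($C{\left(l,K \right)} = \frac{1}{7 \cdot 1} = \frac{1}{7}$)
$C{\left(43,37 \right)} + p{\left(-34,0 \right)} = \frac{1}{7} - 0 = \frac{1}{7} + 0 = \frac{1}{7}$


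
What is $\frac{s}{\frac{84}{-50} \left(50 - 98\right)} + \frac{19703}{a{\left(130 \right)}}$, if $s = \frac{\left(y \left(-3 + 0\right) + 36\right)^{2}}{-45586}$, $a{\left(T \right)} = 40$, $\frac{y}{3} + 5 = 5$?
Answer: $\frac{3143631103}{6382040} \approx 492.57$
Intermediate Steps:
$y = 0$ ($y = -15 + 3 \cdot 5 = -15 + 15 = 0$)
$s = - \frac{648}{22793}$ ($s = \frac{\left(0 \left(-3 + 0\right) + 36\right)^{2}}{-45586} = \left(0 \left(-3\right) + 36\right)^{2} \left(- \frac{1}{45586}\right) = \left(0 + 36\right)^{2} \left(- \frac{1}{45586}\right) = 36^{2} \left(- \frac{1}{45586}\right) = 1296 \left(- \frac{1}{45586}\right) = - \frac{648}{22793} \approx -0.02843$)
$\frac{s}{\frac{84}{-50} \left(50 - 98\right)} + \frac{19703}{a{\left(130 \right)}} = - \frac{648}{22793 \frac{84}{-50} \left(50 - 98\right)} + \frac{19703}{40} = - \frac{648}{22793 \cdot 84 \left(- \frac{1}{50}\right) \left(-48\right)} + 19703 \cdot \frac{1}{40} = - \frac{648}{22793 \left(\left(- \frac{42}{25}\right) \left(-48\right)\right)} + \frac{19703}{40} = - \frac{648}{22793 \cdot \frac{2016}{25}} + \frac{19703}{40} = \left(- \frac{648}{22793}\right) \frac{25}{2016} + \frac{19703}{40} = - \frac{225}{638204} + \frac{19703}{40} = \frac{3143631103}{6382040}$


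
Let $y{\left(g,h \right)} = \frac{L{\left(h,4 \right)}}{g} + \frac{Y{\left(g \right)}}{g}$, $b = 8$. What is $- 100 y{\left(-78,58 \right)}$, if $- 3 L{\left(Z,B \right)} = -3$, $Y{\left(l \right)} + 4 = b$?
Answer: $\frac{250}{39} \approx 6.4103$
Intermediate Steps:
$Y{\left(l \right)} = 4$ ($Y{\left(l \right)} = -4 + 8 = 4$)
$L{\left(Z,B \right)} = 1$ ($L{\left(Z,B \right)} = \left(- \frac{1}{3}\right) \left(-3\right) = 1$)
$y{\left(g,h \right)} = \frac{5}{g}$ ($y{\left(g,h \right)} = 1 \frac{1}{g} + \frac{4}{g} = \frac{1}{g} + \frac{4}{g} = \frac{5}{g}$)
$- 100 y{\left(-78,58 \right)} = - 100 \frac{5}{-78} = - 100 \cdot 5 \left(- \frac{1}{78}\right) = \left(-100\right) \left(- \frac{5}{78}\right) = \frac{250}{39}$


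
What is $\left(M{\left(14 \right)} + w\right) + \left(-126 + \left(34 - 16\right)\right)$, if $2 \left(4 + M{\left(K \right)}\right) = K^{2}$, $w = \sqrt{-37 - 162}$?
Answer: $-14 + i \sqrt{199} \approx -14.0 + 14.107 i$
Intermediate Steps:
$w = i \sqrt{199}$ ($w = \sqrt{-199} = i \sqrt{199} \approx 14.107 i$)
$M{\left(K \right)} = -4 + \frac{K^{2}}{2}$
$\left(M{\left(14 \right)} + w\right) + \left(-126 + \left(34 - 16\right)\right) = \left(\left(-4 + \frac{14^{2}}{2}\right) + i \sqrt{199}\right) + \left(-126 + \left(34 - 16\right)\right) = \left(\left(-4 + \frac{1}{2} \cdot 196\right) + i \sqrt{199}\right) + \left(-126 + \left(34 - 16\right)\right) = \left(\left(-4 + 98\right) + i \sqrt{199}\right) + \left(-126 + 18\right) = \left(94 + i \sqrt{199}\right) - 108 = -14 + i \sqrt{199}$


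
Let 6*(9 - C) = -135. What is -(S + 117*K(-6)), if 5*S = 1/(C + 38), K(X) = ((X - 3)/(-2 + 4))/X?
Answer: -243953/2780 ≈ -87.753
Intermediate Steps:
C = 63/2 (C = 9 - ⅙*(-135) = 9 + 45/2 = 63/2 ≈ 31.500)
K(X) = (-3/2 + X/2)/X (K(X) = ((-3 + X)/2)/X = ((-3 + X)*(½))/X = (-3/2 + X/2)/X)
S = 2/695 (S = 1/(5*(63/2 + 38)) = 1/(5*(139/2)) = (⅕)*(2/139) = 2/695 ≈ 0.0028777)
-(S + 117*K(-6)) = -(2/695 + 117*((½)*(-3 - 6)/(-6))) = -(2/695 + 117*((½)*(-⅙)*(-9))) = -(2/695 + 117*(¾)) = -(2/695 + 351/4) = -1*243953/2780 = -243953/2780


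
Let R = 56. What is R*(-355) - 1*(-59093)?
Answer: 39213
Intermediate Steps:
R*(-355) - 1*(-59093) = 56*(-355) - 1*(-59093) = -19880 + 59093 = 39213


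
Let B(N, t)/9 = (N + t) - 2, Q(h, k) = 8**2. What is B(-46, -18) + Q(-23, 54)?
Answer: -530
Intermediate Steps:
Q(h, k) = 64
B(N, t) = -18 + 9*N + 9*t (B(N, t) = 9*((N + t) - 2) = 9*(-2 + N + t) = -18 + 9*N + 9*t)
B(-46, -18) + Q(-23, 54) = (-18 + 9*(-46) + 9*(-18)) + 64 = (-18 - 414 - 162) + 64 = -594 + 64 = -530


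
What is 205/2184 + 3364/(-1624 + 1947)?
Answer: 7413191/705432 ≈ 10.509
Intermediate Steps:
205/2184 + 3364/(-1624 + 1947) = 205*(1/2184) + 3364/323 = 205/2184 + 3364*(1/323) = 205/2184 + 3364/323 = 7413191/705432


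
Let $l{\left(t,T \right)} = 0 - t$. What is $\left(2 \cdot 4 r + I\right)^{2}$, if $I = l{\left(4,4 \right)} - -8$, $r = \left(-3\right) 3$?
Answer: $4624$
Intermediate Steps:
$r = -9$
$l{\left(t,T \right)} = - t$
$I = 4$ ($I = \left(-1\right) 4 - -8 = -4 + 8 = 4$)
$\left(2 \cdot 4 r + I\right)^{2} = \left(2 \cdot 4 \left(-9\right) + 4\right)^{2} = \left(2 \left(-36\right) + 4\right)^{2} = \left(-72 + 4\right)^{2} = \left(-68\right)^{2} = 4624$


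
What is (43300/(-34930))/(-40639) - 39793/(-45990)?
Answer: 115283594839/133232116770 ≈ 0.86528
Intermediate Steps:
(43300/(-34930))/(-40639) - 39793/(-45990) = (43300*(-1/34930))*(-1/40639) - 39793*(-1/45990) = -4330/3493*(-1/40639) + 39793/45990 = 4330/141952027 + 39793/45990 = 115283594839/133232116770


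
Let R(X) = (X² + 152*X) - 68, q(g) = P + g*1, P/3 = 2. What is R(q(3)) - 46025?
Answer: -44644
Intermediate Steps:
P = 6 (P = 3*2 = 6)
q(g) = 6 + g (q(g) = 6 + g*1 = 6 + g)
R(X) = -68 + X² + 152*X
R(q(3)) - 46025 = (-68 + (6 + 3)² + 152*(6 + 3)) - 46025 = (-68 + 9² + 152*9) - 46025 = (-68 + 81 + 1368) - 46025 = 1381 - 46025 = -44644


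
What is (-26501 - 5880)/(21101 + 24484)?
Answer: -32381/45585 ≈ -0.71034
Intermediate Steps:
(-26501 - 5880)/(21101 + 24484) = -32381/45585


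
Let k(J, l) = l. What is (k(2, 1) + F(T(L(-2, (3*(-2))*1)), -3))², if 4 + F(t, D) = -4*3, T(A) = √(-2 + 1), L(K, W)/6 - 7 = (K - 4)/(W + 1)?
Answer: 225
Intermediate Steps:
L(K, W) = 42 + 6*(-4 + K)/(1 + W) (L(K, W) = 42 + 6*((K - 4)/(W + 1)) = 42 + 6*((-4 + K)/(1 + W)) = 42 + 6*(-4 + K)/(1 + W))
T(A) = I (T(A) = √(-1) = I)
F(t, D) = -16 (F(t, D) = -4 - 4*3 = -4 - 12 = -16)
(k(2, 1) + F(T(L(-2, (3*(-2))*1)), -3))² = (1 - 16)² = (-15)² = 225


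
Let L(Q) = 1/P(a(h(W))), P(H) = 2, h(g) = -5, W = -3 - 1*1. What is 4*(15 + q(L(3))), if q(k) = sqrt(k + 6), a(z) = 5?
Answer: 60 + 2*sqrt(26) ≈ 70.198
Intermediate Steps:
W = -4 (W = -3 - 1 = -4)
L(Q) = 1/2
q(k) = sqrt(6 + k)
4*(15 + q(L(3))) = 4*(15 + sqrt(6 + 1/2)) = 4*(15 + sqrt(13/2)) = 4*(15 + sqrt(26)/2) = 60 + 2*sqrt(26)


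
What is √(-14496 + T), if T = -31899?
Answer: 3*I*√5155 ≈ 215.4*I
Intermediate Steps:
√(-14496 + T) = √(-14496 - 31899) = √(-46395) = 3*I*√5155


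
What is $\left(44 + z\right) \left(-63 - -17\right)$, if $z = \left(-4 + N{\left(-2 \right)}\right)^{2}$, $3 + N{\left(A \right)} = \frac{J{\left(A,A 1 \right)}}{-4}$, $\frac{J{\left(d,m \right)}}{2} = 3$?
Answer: $- \frac{10695}{2} \approx -5347.5$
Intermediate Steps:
$J{\left(d,m \right)} = 6$ ($J{\left(d,m \right)} = 2 \cdot 3 = 6$)
$N{\left(A \right)} = - \frac{9}{2}$ ($N{\left(A \right)} = -3 + \frac{6}{-4} = -3 + 6 \left(- \frac{1}{4}\right) = -3 - \frac{3}{2} = - \frac{9}{2}$)
$z = \frac{289}{4}$ ($z = \left(-4 - \frac{9}{2}\right)^{2} = \left(- \frac{17}{2}\right)^{2} = \frac{289}{4} \approx 72.25$)
$\left(44 + z\right) \left(-63 - -17\right) = \left(44 + \frac{289}{4}\right) \left(-63 - -17\right) = \frac{465 \left(-63 + 17\right)}{4} = \frac{465}{4} \left(-46\right) = - \frac{10695}{2}$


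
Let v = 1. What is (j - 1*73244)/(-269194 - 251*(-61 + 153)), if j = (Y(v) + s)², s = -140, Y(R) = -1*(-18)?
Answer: 29180/146143 ≈ 0.19967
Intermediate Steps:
Y(R) = 18
j = 14884 (j = (18 - 140)² = (-122)² = 14884)
(j - 1*73244)/(-269194 - 251*(-61 + 153)) = (14884 - 1*73244)/(-269194 - 251*(-61 + 153)) = (14884 - 73244)/(-269194 - 251*92) = -58360/(-269194 - 23092) = -58360/(-292286) = -58360*(-1/292286) = 29180/146143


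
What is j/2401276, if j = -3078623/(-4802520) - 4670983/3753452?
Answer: -2719256405141/10821367282451393760 ≈ -2.5129e-7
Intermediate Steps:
j = -2719256405141/4506507074760 (j = -3078623*(-1/4802520) - 4670983*1/3753452 = 3078623/4802520 - 4670983/3753452 = -2719256405141/4506507074760 ≈ -0.60341)
j/2401276 = -2719256405141/4506507074760/2401276 = -2719256405141/4506507074760*1/2401276 = -2719256405141/10821367282451393760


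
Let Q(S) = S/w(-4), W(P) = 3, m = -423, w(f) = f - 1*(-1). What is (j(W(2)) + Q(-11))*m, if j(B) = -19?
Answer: 6486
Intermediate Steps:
w(f) = 1 + f (w(f) = f + 1 = 1 + f)
Q(S) = -S/3 (Q(S) = S/(1 - 4) = S/(-3) = S*(-⅓) = -S/3)
(j(W(2)) + Q(-11))*m = (-19 - ⅓*(-11))*(-423) = (-19 + 11/3)*(-423) = -46/3*(-423) = 6486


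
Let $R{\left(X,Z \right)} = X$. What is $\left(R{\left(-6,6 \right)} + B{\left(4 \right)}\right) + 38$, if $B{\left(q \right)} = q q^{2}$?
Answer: $96$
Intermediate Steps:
$B{\left(q \right)} = q^{3}$
$\left(R{\left(-6,6 \right)} + B{\left(4 \right)}\right) + 38 = \left(-6 + 4^{3}\right) + 38 = \left(-6 + 64\right) + 38 = 58 + 38 = 96$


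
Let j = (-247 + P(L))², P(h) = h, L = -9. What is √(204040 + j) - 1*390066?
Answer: -390066 + 2*√67394 ≈ -3.8955e+5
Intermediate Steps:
j = 65536 (j = (-247 - 9)² = (-256)² = 65536)
√(204040 + j) - 1*390066 = √(204040 + 65536) - 1*390066 = √269576 - 390066 = 2*√67394 - 390066 = -390066 + 2*√67394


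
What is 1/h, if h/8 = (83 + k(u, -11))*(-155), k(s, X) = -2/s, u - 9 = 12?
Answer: -21/2158840 ≈ -9.7274e-6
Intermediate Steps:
u = 21 (u = 9 + 12 = 21)
h = -2158840/21 (h = 8*((83 - 2/21)*(-155)) = 8*((1741/21)*(-155)) = 8*(-269855/21) = -2158840/21 ≈ -1.0280e+5)
1/h = 1/(-2158840/21) = -21/2158840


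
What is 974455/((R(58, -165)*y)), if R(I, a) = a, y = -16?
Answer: 194891/528 ≈ 369.11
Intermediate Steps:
974455/((R(58, -165)*y)) = 974455/((-165*(-16))) = 974455/2640 = 974455*(1/2640) = 194891/528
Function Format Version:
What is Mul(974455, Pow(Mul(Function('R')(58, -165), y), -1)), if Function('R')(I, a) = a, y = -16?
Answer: Rational(194891, 528) ≈ 369.11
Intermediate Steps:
Mul(974455, Pow(Mul(Function('R')(58, -165), y), -1)) = Mul(974455, Pow(Mul(-165, -16), -1)) = Mul(974455, Pow(2640, -1)) = Mul(974455, Rational(1, 2640)) = Rational(194891, 528)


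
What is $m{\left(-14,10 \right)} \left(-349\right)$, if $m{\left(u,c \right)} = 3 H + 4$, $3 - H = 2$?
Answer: $-2443$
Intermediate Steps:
$H = 1$ ($H = 3 - 2 = 1$)
$m{\left(u,c \right)} = 7$ ($m{\left(u,c \right)} = 3 \cdot 1 + 4 = 3 + 4 = 7$)
$m{\left(-14,10 \right)} \left(-349\right) = 7 \left(-349\right) = -2443$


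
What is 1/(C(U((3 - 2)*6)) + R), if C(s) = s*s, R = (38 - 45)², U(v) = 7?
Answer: 1/98 ≈ 0.010204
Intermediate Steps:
R = 49 (R = (-7)² = 49)
C(s) = s²
1/(C(U((3 - 2)*6)) + R) = 1/(7² + 49) = 1/(49 + 49) = 1/98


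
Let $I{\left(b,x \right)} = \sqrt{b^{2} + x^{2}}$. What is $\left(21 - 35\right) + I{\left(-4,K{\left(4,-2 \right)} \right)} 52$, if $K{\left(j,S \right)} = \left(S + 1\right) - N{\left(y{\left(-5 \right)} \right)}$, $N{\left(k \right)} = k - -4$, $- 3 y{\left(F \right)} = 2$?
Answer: $-14 + \frac{52 \sqrt{313}}{3} \approx 292.66$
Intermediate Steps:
$y{\left(F \right)} = - \frac{2}{3}$ ($y{\left(F \right)} = \left(- \frac{1}{3}\right) 2 = - \frac{2}{3}$)
$N{\left(k \right)} = 4 + k$ ($N{\left(k \right)} = k + 4 = 4 + k$)
$K{\left(j,S \right)} = - \frac{7}{3} + S$ ($K{\left(j,S \right)} = \left(S + 1\right) - \left(4 - \frac{2}{3}\right) = \left(1 + S\right) - \frac{10}{3} = - \frac{7}{3} + S$)
$\left(21 - 35\right) + I{\left(-4,K{\left(4,-2 \right)} \right)} 52 = \left(21 - 35\right) + \sqrt{\left(-4\right)^{2} + \left(- \frac{7}{3} - 2\right)^{2}} \cdot 52 = -14 + \sqrt{16 + \left(- \frac{13}{3}\right)^{2}} \cdot 52 = -14 + \sqrt{16 + \frac{169}{9}} \cdot 52 = -14 + \sqrt{\frac{313}{9}} \cdot 52 = -14 + \frac{\sqrt{313}}{3} \cdot 52 = -14 + \frac{52 \sqrt{313}}{3}$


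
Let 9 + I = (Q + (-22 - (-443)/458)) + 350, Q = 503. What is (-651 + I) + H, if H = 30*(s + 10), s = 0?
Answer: 216161/458 ≈ 471.97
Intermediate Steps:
H = 300 (H = 30*(0 + 10) = 30*10 = 300)
I = 376919/458 (I = -9 + ((503 + (-22 - (-443)/458)) + 350) = -9 + ((503 + (-22 - 1*(-443/458))) + 350) = -9 + ((503 + (-22 + 443/458)) + 350) = -9 + ((503 - 9633/458) + 350) = -9 + (220741/458 + 350) = -9 + 381041/458 = 376919/458 ≈ 822.97)
(-651 + I) + H = (-651 + 376919/458) + 300 = 78761/458 + 300 = 216161/458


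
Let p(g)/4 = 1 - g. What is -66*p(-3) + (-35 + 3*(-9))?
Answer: -1118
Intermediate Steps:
p(g) = 4 - 4*g (p(g) = 4*(1 - g) = 4 - 4*g)
-66*p(-3) + (-35 + 3*(-9)) = -66*(4 - 4*(-3)) + (-35 + 3*(-9)) = -66*(4 + 12) + (-35 - 27) = -66*16 - 62 = -1056 - 62 = -1118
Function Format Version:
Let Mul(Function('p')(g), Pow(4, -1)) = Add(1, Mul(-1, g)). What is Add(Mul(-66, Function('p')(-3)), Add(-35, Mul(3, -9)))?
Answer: -1118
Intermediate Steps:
Function('p')(g) = Add(4, Mul(-4, g)) (Function('p')(g) = Mul(4, Add(1, Mul(-1, g))) = Add(4, Mul(-4, g)))
Add(Mul(-66, Function('p')(-3)), Add(-35, Mul(3, -9))) = Add(Mul(-66, Add(4, Mul(-4, -3))), Add(-35, Mul(3, -9))) = Add(Mul(-66, Add(4, 12)), Add(-35, -27)) = Add(Mul(-66, 16), -62) = Add(-1056, -62) = -1118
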